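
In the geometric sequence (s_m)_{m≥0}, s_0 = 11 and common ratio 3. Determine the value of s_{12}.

s_m = 11·3^(m-0).
s_{12} = 11·3^12 = 5845851.

5845851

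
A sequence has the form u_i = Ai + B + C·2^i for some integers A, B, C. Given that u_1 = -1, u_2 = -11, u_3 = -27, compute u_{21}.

Plug in i = 1, 2, 3: A + B + 2C = -1; 2A + B + 4C = -11; 3A + B + 8C = -27.
Subtracting the first from the second: A + 2C = -10.
Subtracting the second from the third: A + 4C = -16.
Solving: C = -3, A = -4, then B = 9.
Therefore u_{21} = -84 + 9 + (-3)·2097152 = -6291531.

-6291531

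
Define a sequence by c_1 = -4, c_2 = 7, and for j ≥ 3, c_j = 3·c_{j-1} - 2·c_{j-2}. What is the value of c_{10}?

5617

Step forward from the initial values:
c_3 = 29; c_4 = 73; c_5 = 161; c_6 = 337; c_7 = 689; c_8 = 1393; c_9 = 2801; c_{10} = 5617.
(Characteristic roots are 2 and 1.)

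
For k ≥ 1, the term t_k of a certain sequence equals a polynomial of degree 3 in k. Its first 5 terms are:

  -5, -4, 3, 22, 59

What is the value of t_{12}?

1326

1st diffs: 1, 7, 19, 37.
2nd diffs: 6, 12, 18.
3rd diffs: 6, 6 (constant).
Newton forward-difference form: t_k = -5 + 1·C(k-1,1) + 6·C(k-1,2) + 6·C(k-1,3).
At k = 12: k-1 = 11, so t_{12} = -5 + 11 + 330 + 990 = 1326.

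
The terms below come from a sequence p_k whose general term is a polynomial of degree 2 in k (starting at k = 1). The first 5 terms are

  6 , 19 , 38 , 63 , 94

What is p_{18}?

1043

1st diffs: 13, 19, 25, 31.
2nd diffs: 6, 6, 6 (constant).
Newton forward-difference form: p_k = 6 + 13·C(k-1,1) + 6·C(k-1,2).
At k = 18: k-1 = 17, so p_{18} = 6 + 221 + 816 = 1043.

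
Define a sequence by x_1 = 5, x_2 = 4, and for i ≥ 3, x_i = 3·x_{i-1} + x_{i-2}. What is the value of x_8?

6556

Step forward from the initial values:
x_3 = 17; x_4 = 55; x_5 = 182; x_6 = 601; x_7 = 1985; x_8 = 6556.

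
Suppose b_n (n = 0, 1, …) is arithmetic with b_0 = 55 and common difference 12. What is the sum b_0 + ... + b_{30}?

b_n = 55 + (n - 0)·12.
b_{30} = 415; S = 31·(55 + 415)/2 = 7285.

7285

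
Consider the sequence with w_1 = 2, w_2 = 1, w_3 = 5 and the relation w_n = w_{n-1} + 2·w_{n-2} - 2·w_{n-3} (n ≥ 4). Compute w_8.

15

Compute successive terms:
w_4 = 3;  w_5 = 11;  w_6 = 7;  w_7 = 23;  w_8 = 15.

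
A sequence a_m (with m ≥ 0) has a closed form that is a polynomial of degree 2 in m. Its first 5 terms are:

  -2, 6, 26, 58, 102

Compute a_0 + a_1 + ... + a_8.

1st diffs: 8, 20, 32, 44.
2nd diffs: 12, 12, 12 (constant).
Newton forward-difference form: a_m = -2 + 8·C(m,1) + 12·C(m,2).
Continuing: 158, 226, 306, 398.
Summing m = 0..8 (9 terms) gives 1278.

1278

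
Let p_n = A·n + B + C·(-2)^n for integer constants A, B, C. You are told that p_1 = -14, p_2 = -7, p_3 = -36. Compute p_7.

At n = 1, 2, 3: A + B - 2C = -14; 2A + B + 4C = -7; 3A + B - 8C = -36.
Subtracting the first from the second: A + 6C = 7.
Subtracting the second from the third: A - 12C = -29.
Solving: C = 2, A = -5, then B = -5.
Therefore p_7 = -35 + (-5) + 2·(-128) = -296.

-296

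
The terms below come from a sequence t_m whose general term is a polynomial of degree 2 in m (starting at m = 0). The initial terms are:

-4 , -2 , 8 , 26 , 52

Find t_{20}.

1556

1st diffs: 2, 10, 18, 26.
2nd diffs: 8, 8, 8 (constant).
Newton forward-difference form: t_m = -4 + 2·C(m,1) + 8·C(m,2).
At m = 20: m = 20, so t_{20} = -4 + 40 + 1520 = 1556.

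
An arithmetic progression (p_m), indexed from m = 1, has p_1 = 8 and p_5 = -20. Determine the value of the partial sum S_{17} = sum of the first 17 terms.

Common difference d = (-20 - 8) / (5 - 1) = -7.
p_m = 8 + (m - 1)·(-7).
p_{17} = -104; S = 17·(8 + (-104))/2 = -816.

-816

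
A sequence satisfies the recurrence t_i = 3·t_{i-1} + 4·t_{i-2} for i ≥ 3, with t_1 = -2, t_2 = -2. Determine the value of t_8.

-13106

Step forward from the initial values:
t_3 = -14, t_4 = -50, t_5 = -206, t_6 = -818, t_7 = -3278, t_8 = -13106.
(Characteristic roots are 4 and -1.)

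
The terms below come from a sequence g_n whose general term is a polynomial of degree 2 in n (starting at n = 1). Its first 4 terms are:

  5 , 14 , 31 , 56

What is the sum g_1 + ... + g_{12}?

1st diffs: 9, 17, 25.
2nd diffs: 8, 8 (constant).
So g_n = 4n^2 - 3n + 4.
Continuing: …, 89, 130, 179, 236, …, g_{12} = 544.
Summing n = 1..12 (12 terms) gives 2414.

2414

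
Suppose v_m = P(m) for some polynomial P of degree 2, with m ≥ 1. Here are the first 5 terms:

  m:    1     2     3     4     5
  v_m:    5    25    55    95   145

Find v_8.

1st diffs: 20, 30, 40, 50.
2nd diffs: 10, 10, 10 (constant).
Newton forward-difference form: v_m = 5 + 20·C(m-1,1) + 10·C(m-1,2).
At m = 8: m-1 = 7, so v_8 = 5 + 140 + 210 = 355.

355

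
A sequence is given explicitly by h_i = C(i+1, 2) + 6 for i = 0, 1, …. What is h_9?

C(10, 2) = 45, so h_9 = 51.

51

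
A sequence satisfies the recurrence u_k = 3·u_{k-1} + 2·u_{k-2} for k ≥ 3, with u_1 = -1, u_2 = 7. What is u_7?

3187

Applying the relation repeatedly:
u_3 = 19; u_4 = 71; u_5 = 251; u_6 = 895; u_7 = 3187.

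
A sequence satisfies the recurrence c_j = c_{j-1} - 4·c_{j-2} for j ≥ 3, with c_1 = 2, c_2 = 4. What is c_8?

-212

Iterate the recurrence:
c_3 = -4  c_4 = -20  c_5 = -4  c_6 = 76  c_7 = 92  c_8 = -212.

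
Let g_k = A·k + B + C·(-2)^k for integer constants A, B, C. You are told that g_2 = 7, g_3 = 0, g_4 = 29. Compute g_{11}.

-2000

The three given values yield: 2A + B + 4C = 7; 3A + B - 8C = 0; 4A + B + 16C = 29.
Subtracting the first from the second: A - 12C = -7.
Subtracting the second from the third: A + 24C = 29.
Solving: C = 1, A = 5, then B = -7.
Hence g_{11} = 5·11 + (-7) + 1·(-2048) = -2000.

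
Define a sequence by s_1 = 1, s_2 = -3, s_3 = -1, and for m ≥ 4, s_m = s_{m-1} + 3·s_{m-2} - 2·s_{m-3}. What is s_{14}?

-8713

Applying the relation repeatedly:
s_4 = -12;  s_5 = -9;  s_6 = -43;  …;  s_{11} = -901;  s_{12} = -2247;  s_{13} = -3774;  s_{14} = -8713.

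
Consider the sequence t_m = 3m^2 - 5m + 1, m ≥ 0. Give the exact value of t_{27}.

2053

t_{27} = 3·27^2 - 5·27 + 1 = 2053.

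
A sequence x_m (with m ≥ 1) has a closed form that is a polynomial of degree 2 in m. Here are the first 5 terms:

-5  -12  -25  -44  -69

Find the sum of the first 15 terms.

1st diffs: -7, -13, -19, -25.
2nd diffs: -6, -6, -6 (constant).
Newton forward-difference form: x_m = -5 + (-7)·C(m-1,1) + (-6)·C(m-1,2).
Continuing: …, -100, -137, -180, -229, …, x_{15} = -649.
Summing m = 1..15 (15 terms) gives -3540.

-3540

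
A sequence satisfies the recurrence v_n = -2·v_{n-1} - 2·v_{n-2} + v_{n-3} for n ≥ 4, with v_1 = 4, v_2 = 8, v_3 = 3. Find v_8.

Compute successive terms:
v_4 = -18;  v_5 = 38;  v_6 = -37;  v_7 = -20;  v_8 = 152.

152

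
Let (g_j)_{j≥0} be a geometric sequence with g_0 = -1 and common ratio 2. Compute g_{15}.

g_j = (-1)·2^(j-0).
g_{15} = (-1)·2^15 = -32768.

-32768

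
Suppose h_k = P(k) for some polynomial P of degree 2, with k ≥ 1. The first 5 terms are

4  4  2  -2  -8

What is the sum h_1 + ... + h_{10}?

-200

1st diffs: 0, -2, -4, -6.
2nd diffs: -2, -2, -2 (constant).
So h_k = -k^2 + 3k + 2.
Continuing: …, -16, -26, -38, -52, …, h_{10} = -68.
Summing k = 1..10 (10 terms) gives -200.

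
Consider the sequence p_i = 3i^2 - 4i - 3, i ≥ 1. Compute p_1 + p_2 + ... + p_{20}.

Over i = 1..20: Σi = 210, Σi² = 2870.
Total = (3)·2870 + (-4)·210 + (-3)·20 = 7710.

7710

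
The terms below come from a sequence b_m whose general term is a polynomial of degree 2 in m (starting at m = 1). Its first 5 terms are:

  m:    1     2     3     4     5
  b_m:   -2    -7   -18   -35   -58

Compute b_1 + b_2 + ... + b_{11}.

1st diffs: -5, -11, -17, -23.
2nd diffs: -6, -6, -6 (constant).
So b_m = -3m^2 + 4m - 3.
Continuing: …, -87, -122, -163, -210, …, b_{11} = -322.
Summing m = 1..11 (11 terms) gives -1287.

-1287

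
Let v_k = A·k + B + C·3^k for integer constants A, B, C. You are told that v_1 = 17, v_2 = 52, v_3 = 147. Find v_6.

3672

Plug in k = 1, 2, 3: A + B + 3C = 17; 2A + B + 9C = 52; 3A + B + 27C = 147.
Subtracting the first from the second: A + 6C = 35.
Subtracting the second from the third: A + 18C = 95.
Solving: C = 5, A = 5, then B = -3.
So v_k = 5·k + (-3) + 5·3^k; at k=6 this is 3672.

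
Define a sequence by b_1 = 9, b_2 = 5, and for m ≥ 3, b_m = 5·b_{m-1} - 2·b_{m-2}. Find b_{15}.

b_3 = 7  b_4 = 25  b_5 = 111  …  b_{12} = 4548265  b_{13} = 20747151  b_{14} = 94639225  b_{15} = 431701823.

431701823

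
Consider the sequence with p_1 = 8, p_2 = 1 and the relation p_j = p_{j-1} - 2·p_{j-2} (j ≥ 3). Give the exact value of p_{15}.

Step forward from the initial values:
p_3 = -15, p_4 = -17, p_5 = 13, …, p_{12} = 199, p_{13} = -323, p_{14} = -721, p_{15} = -75.

-75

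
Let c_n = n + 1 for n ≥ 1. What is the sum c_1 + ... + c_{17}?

Over n = 1..17: Σn = 153.
Total = (1)·153 + (1)·17 = 170.

170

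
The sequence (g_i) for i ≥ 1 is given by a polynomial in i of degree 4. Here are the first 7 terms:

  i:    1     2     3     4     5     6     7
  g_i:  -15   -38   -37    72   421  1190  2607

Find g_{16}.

1st diffs: -23, 1, 109, 349, 769, 1417.
2nd diffs: 24, 108, 240, 420, 648.
3rd diffs: 84, 132, 180, 228.
4th diffs: 48, 48, 48 (constant).
Newton forward-difference form: g_i = -15 + (-23)·C(i-1,1) + 24·C(i-1,2) + 84·C(i-1,3) + 48·C(i-1,4).
At i = 16: i-1 = 15, so g_{16} = -15 - 345 + 2520 + 38220 + 65520 = 105900.

105900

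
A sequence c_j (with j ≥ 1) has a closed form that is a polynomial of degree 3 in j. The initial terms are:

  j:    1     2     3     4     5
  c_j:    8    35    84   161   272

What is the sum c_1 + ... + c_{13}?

1st diffs: 27, 49, 77, 111.
2nd diffs: 22, 28, 34.
3rd diffs: 6, 6 (constant).
So c_j = j^3 + 5j^2 + 5j - 3.
Continuing: …, 423, 620, 869, 1176, …, c_{13} = 3104.
Summing j = 1..13 (13 terms) gives 12792.

12792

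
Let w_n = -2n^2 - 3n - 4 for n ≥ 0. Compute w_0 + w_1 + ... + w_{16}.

Over n = 0..16: Σn = 136, Σn² = 1496.
Total = (-2)·1496 + (-3)·136 + (-4)·17 = -3468.

-3468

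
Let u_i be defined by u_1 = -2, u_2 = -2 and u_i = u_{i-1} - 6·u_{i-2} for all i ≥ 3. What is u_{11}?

Step forward from the initial values:
u_3 = 10  u_4 = 22  u_5 = -38  u_6 = -170  u_7 = 58  u_8 = 1078  u_9 = 730  u_{10} = -5738  u_{11} = -10118.

-10118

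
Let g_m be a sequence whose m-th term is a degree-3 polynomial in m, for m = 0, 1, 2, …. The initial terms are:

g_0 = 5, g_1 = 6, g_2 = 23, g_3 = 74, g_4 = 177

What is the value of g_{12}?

1st diffs: 1, 17, 51, 103.
2nd diffs: 16, 34, 52.
3rd diffs: 18, 18 (constant).
Newton forward-difference form: g_m = 5 + 1·C(m,1) + 16·C(m,2) + 18·C(m,3).
At m = 12: m = 12, so g_{12} = 5 + 12 + 1056 + 3960 = 5033.

5033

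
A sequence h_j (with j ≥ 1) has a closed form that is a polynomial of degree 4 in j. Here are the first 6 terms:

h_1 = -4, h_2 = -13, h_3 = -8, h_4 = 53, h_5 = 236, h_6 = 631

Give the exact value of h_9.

4348

1st diffs: -9, 5, 61, 183, 395.
2nd diffs: 14, 56, 122, 212.
3rd diffs: 42, 66, 90.
4th diffs: 24, 24 (constant).
Newton forward-difference form: h_j = -4 + (-9)·C(j-1,1) + 14·C(j-1,2) + 42·C(j-1,3) + 24·C(j-1,4).
At j = 9: j-1 = 8, so h_9 = -4 - 72 + 392 + 2352 + 1680 = 4348.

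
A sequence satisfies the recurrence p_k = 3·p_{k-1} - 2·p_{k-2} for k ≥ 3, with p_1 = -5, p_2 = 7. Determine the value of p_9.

p_3 = 31  p_4 = 79  p_5 = 175  p_6 = 367  p_7 = 751  p_8 = 1519  p_9 = 3055.
(Characteristic roots are 2 and 1.)

3055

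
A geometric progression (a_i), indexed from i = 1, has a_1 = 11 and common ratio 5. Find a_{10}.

a_i = 11·5^(i-1).
a_{10} = 11·5^9 = 21484375.

21484375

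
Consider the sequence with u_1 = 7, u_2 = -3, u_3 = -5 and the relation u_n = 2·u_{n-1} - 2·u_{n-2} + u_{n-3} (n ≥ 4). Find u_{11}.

Applying the relation repeatedly:
u_4 = 3;  u_5 = 13;  u_6 = 15;  u_7 = 7;  u_8 = -3;  u_9 = -5;  u_{10} = 3;  u_{11} = 13.

13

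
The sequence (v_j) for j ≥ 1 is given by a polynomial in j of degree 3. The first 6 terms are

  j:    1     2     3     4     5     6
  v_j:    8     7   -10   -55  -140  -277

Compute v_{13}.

1st diffs: -1, -17, -45, -85, -137.
2nd diffs: -16, -28, -40, -52.
3rd diffs: -12, -12, -12 (constant).
Newton forward-difference form: v_j = 8 + (-1)·C(j-1,1) + (-16)·C(j-1,2) + (-12)·C(j-1,3).
At j = 13: j-1 = 12, so v_{13} = 8 - 12 - 1056 - 2640 = -3700.

-3700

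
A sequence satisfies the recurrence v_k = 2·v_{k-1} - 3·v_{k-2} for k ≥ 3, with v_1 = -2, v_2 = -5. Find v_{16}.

Applying the relation repeatedly:
v_3 = -4; v_4 = 7; v_5 = 26; …; v_{13} = 722; v_{14} = -2105; v_{15} = -6376; v_{16} = -6437.

-6437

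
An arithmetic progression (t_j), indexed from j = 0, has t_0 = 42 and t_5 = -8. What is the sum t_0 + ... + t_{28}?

Common difference d = (-8 - 42) / (5 - 0) = -10.
t_j = 42 + (j - 0)·(-10).
t_{28} = -238; S = 29·(42 + (-238))/2 = -2842.

-2842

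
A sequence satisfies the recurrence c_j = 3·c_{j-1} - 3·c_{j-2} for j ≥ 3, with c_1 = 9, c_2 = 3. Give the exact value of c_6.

-216

Compute successive terms:
c_3 = -18;  c_4 = -63;  c_5 = -135;  c_6 = -216.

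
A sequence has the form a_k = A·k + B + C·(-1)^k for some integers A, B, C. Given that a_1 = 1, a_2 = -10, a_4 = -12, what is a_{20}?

Plug in k = 1, 2, 4: A + B - C = 1; 2A + B + C = -10; 4A + B + C = -12.
Subtracting the first from the second: A + 2C = -11.
Subtracting the second from the third: 2A = -2.
Solving: C = -5, A = -1, then B = -3.
So a_k = -1·k + (-3) + (-5)·(-1)^k; at k=20 this is -28.

-28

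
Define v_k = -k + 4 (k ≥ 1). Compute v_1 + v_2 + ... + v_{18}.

-99

Over k = 1..18: Σk = 171.
Total = (-1)·171 + (4)·18 = -99.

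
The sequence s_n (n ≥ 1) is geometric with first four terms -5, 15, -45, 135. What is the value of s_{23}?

-156905298045

Common ratio r = -3.
s_n = (-5)·(-3)^(n-1).
s_{23} = (-5)·(-3)^22 = -156905298045.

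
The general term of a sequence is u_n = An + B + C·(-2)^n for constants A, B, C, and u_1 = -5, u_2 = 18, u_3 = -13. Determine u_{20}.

Write the equations: A + B - 2C = -5; 2A + B + 4C = 18; 3A + B - 8C = -13.
Subtracting the first from the second: A + 6C = 23.
Subtracting the second from the third: A - 12C = -31.
Solving: C = 3, A = 5, then B = -4.
Hence u_{20} = 5·20 + (-4) + 3·1048576 = 3145824.

3145824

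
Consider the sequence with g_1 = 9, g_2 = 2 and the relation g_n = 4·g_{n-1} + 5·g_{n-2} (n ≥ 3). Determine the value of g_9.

Step forward from the initial values:
g_3 = 53; g_4 = 222; g_5 = 1153; g_6 = 5722; g_7 = 28653; g_8 = 143222; g_9 = 716153.
(Characteristic roots are 5 and -1.)

716153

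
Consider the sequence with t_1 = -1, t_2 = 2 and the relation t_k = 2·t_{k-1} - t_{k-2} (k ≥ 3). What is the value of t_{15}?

t_3 = 5  t_4 = 8  t_5 = 11  …  t_{12} = 32  t_{13} = 35  t_{14} = 38  t_{15} = 41.
(Characteristic roots are 1 and 1.)

41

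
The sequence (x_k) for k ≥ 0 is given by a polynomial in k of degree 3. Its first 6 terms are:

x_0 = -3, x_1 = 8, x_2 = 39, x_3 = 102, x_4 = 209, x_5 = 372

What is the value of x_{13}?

1st diffs: 11, 31, 63, 107, 163.
2nd diffs: 20, 32, 44, 56.
3rd diffs: 12, 12, 12 (constant).
Newton forward-difference form: x_k = -3 + 11·C(k,1) + 20·C(k,2) + 12·C(k,3).
At k = 13: k = 13, so x_{13} = -3 + 143 + 1560 + 3432 = 5132.

5132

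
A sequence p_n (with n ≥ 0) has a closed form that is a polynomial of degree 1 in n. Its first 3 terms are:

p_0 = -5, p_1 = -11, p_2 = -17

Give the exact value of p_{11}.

1st diffs: -6, -6 (constant).
So p_n = -6n - 5.
Evaluating at n = 11 gives p_{11} = -71.

-71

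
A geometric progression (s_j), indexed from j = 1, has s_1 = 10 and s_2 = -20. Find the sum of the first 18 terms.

-873810

Common ratio r = -2.
s_j = 10·(-2)^(j-1).
S = 10·((-2)^18 - 1)/(-2 - 1) = 10·(262144 - 1)/(-3) = -873810.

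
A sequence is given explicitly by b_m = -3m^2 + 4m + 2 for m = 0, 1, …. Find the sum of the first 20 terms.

Over m = 0..19: Σm = 190, Σm² = 2470.
Total = (-3)·2470 + (4)·190 + (2)·20 = -6610.

-6610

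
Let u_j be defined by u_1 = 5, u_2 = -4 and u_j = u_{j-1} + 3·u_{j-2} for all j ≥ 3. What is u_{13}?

Iterate the recurrence:
u_3 = 11, u_4 = -1, u_5 = 32, …, u_{10} = 1223, u_{11} = 2984, u_{12} = 6653, u_{13} = 15605.

15605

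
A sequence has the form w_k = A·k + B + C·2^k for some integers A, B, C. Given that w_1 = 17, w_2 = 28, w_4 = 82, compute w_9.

2081

Plug in k = 1, 2, 4: A + B + 2C = 17; 2A + B + 4C = 28; 4A + B + 16C = 82.
Subtracting the first from the second: A + 2C = 11.
Subtracting the second from the third: 2A + 12C = 54.
Solving: C = 4, A = 3, then B = 6.
So w_k = 3·k + 6 + 4·2^k; at k=9 this is 2081.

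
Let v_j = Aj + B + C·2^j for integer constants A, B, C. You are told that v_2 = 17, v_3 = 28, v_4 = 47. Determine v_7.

280

At j = 2, 3, 4: 2A + B + 4C = 17; 3A + B + 8C = 28; 4A + B + 16C = 47.
Subtracting the first from the second: A + 4C = 11.
Subtracting the second from the third: A + 8C = 19.
Solving: C = 2, A = 3, then B = 3.
Therefore v_7 = 21 + 3 + 2·128 = 280.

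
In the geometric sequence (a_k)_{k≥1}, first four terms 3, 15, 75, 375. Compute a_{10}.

Common ratio r = 5.
a_k = 3·5^(k-1).
a_{10} = 3·5^9 = 5859375.

5859375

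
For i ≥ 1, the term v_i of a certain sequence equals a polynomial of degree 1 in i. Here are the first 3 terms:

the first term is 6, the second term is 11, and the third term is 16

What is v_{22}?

1st diffs: 5, 5 (constant).
So v_i = 5i + 1.
Evaluating at i = 22 gives v_{22} = 111.

111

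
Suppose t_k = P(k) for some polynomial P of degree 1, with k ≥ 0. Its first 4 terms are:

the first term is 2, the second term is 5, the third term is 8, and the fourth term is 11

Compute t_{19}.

59

1st diffs: 3, 3, 3 (constant).
So t_k = 3k + 2.
Evaluating at k = 19 gives t_{19} = 59.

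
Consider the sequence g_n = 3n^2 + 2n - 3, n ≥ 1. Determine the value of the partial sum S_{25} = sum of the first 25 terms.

Over n = 1..25: Σn = 325, Σn² = 5525.
Total = (3)·5525 + (2)·325 + (-3)·25 = 17150.

17150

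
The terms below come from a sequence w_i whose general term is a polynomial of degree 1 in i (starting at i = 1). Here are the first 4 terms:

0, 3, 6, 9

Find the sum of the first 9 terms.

1st diffs: 3, 3, 3 (constant).
So w_i = 3i - 3.
Continuing: …, 12, 15, 18, 21, …, w_9 = 24.
Summing i = 1..9 (9 terms) gives 108.

108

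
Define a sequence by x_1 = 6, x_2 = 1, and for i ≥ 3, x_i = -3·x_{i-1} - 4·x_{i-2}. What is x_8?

-1171

Compute successive terms:
x_3 = -27; x_4 = 77; x_5 = -123; x_6 = 61; x_7 = 309; x_8 = -1171.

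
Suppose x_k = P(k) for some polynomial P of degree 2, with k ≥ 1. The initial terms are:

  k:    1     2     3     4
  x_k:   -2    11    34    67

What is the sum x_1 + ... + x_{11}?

2343

1st diffs: 13, 23, 33.
2nd diffs: 10, 10 (constant).
Newton forward-difference form: x_k = -2 + 13·C(k-1,1) + 10·C(k-1,2).
Continuing: …, 110, 163, 226, 299, …, x_{11} = 578.
Summing k = 1..11 (11 terms) gives 2343.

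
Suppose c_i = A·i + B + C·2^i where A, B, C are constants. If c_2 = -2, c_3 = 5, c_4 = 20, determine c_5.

Write the equations: 2A + B + 4C = -2; 3A + B + 8C = 5; 4A + B + 16C = 20.
Subtracting the first from the second: A + 4C = 7.
Subtracting the second from the third: A + 8C = 15.
Solving: C = 2, A = -1, then B = -8.
So c_i = -1·i + (-8) + 2·2^i; at i=5 this is 51.

51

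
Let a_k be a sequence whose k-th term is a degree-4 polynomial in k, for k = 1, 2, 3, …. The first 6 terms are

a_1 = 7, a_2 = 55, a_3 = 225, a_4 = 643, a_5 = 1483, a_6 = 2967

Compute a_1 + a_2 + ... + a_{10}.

1st diffs: 48, 170, 418, 840, 1484.
2nd diffs: 122, 248, 422, 644.
3rd diffs: 126, 174, 222.
4th diffs: 48, 48 (constant).
So a_k = 2k^4 + k^3 + 5k^2 - 4k + 3.
Continuing: 5365, 8995, 14223, 21463.
Summing k = 1..10 (10 terms) gives 55426.

55426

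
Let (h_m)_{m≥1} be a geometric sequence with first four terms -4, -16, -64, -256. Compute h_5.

-1024

Common ratio r = 4.
h_m = (-4)·4^(m-1).
h_5 = (-4)·4^4 = -1024.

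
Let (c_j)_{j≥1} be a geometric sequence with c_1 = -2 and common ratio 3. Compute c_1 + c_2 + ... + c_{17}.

-129140162

c_j = (-2)·3^(j-1).
S = (-2)·(3^17 - 1)/(3 - 1) = (-2)·(129140163 - 1)/(2) = -129140162.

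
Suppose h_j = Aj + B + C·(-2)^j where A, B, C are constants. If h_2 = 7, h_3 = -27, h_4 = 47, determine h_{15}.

-98283

At j = 2, 3, 4: 2A + B + 4C = 7; 3A + B - 8C = -27; 4A + B + 16C = 47.
Subtracting the first from the second: A - 12C = -34.
Subtracting the second from the third: A + 24C = 74.
Solving: C = 3, A = 2, then B = -9.
Therefore h_{15} = 30 + (-9) + 3·(-32768) = -98283.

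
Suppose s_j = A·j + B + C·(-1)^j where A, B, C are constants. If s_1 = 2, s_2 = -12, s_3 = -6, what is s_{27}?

Write the equations: A + B - C = 2; 2A + B + C = -12; 3A + B - C = -6.
Subtracting the first from the second: A + 2C = -14.
Subtracting the second from the third: A - 2C = 6.
Solving: C = -5, A = -4, then B = 1.
So s_j = -4·j + 1 + (-5)·(-1)^j; at j=27 this is -102.

-102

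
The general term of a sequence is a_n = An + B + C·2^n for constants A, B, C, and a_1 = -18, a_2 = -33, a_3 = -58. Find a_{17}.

Plug in n = 1, 2, 3: A + B + 2C = -18; 2A + B + 4C = -33; 3A + B + 8C = -58.
Subtracting the first from the second: A + 2C = -15.
Subtracting the second from the third: A + 4C = -25.
Solving: C = -5, A = -5, then B = -3.
Therefore a_{17} = -85 + (-3) + (-5)·131072 = -655448.

-655448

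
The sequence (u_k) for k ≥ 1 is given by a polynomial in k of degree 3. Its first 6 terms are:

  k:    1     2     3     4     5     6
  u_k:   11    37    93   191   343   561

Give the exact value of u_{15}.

1st diffs: 26, 56, 98, 152, 218.
2nd diffs: 30, 42, 54, 66.
3rd diffs: 12, 12, 12 (constant).
So u_k = 2k^3 + 3k^2 + 3k + 3.
Evaluating at k = 15 gives u_{15} = 7473.

7473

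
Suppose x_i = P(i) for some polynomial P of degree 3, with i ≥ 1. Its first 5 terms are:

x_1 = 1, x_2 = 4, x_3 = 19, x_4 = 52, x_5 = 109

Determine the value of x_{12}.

1st diffs: 3, 15, 33, 57.
2nd diffs: 12, 18, 24.
3rd diffs: 6, 6 (constant).
So x_i = i^3 - 4i + 4.
Evaluating at i = 12 gives x_{12} = 1684.

1684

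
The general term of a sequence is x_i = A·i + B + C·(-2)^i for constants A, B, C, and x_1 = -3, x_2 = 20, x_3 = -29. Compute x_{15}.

The three given values yield: A + B - 2C = -3; 2A + B + 4C = 20; 3A + B - 8C = -29.
Subtracting the first from the second: A + 6C = 23.
Subtracting the second from the third: A - 12C = -49.
Solving: C = 4, A = -1, then B = 6.
Therefore x_{15} = -15 + 6 + 4·(-32768) = -131081.

-131081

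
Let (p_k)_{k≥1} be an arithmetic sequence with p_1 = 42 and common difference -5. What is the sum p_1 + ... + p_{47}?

p_k = 42 + (k - 1)·(-5).
p_{47} = -188; S = 47·(42 + (-188))/2 = -3431.

-3431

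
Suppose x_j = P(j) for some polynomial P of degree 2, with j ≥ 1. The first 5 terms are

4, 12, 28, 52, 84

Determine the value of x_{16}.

1st diffs: 8, 16, 24, 32.
2nd diffs: 8, 8, 8 (constant).
Newton forward-difference form: x_j = 4 + 8·C(j-1,1) + 8·C(j-1,2).
At j = 16: j-1 = 15, so x_{16} = 4 + 120 + 840 = 964.

964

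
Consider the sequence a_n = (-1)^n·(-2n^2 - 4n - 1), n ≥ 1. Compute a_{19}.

(-1)^19 = -1; -2n^2 - 4n - 1 at n=19 is -799; so a_{19} = 799.

799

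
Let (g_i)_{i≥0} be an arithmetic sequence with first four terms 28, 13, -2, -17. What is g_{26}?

Common difference d = -15.
g_i = 28 + (i - 0)·(-15).
g_{26} = 28 + 26·(-15) = -362.

-362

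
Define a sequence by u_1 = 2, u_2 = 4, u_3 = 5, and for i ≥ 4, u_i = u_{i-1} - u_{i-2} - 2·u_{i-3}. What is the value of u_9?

101

Compute successive terms:
u_4 = -3  u_5 = -16  u_6 = -23  u_7 = -1  u_8 = 54  u_9 = 101.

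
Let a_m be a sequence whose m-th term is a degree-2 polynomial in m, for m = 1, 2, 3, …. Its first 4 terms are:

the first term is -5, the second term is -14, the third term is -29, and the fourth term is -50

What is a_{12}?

1st diffs: -9, -15, -21.
2nd diffs: -6, -6 (constant).
Newton forward-difference form: a_m = -5 + (-9)·C(m-1,1) + (-6)·C(m-1,2).
At m = 12: m-1 = 11, so a_{12} = -5 - 99 - 330 = -434.

-434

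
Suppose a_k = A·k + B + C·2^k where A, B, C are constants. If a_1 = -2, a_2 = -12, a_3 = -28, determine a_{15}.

-98356

The three given values yield: A + B + 2C = -2; 2A + B + 4C = -12; 3A + B + 8C = -28.
Subtracting the first from the second: A + 2C = -10.
Subtracting the second from the third: A + 4C = -16.
Solving: C = -3, A = -4, then B = 8.
Therefore a_{15} = -60 + 8 + (-3)·32768 = -98356.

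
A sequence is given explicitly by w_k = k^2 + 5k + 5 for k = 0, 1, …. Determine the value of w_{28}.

w_{28} = 1·28^2 + 5·28 + 5 = 929.

929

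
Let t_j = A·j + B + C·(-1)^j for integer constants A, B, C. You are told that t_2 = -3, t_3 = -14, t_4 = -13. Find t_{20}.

The three given values yield: 2A + B + C = -3; 3A + B - C = -14; 4A + B + C = -13.
Subtracting the first from the second: A - 2C = -11.
Subtracting the second from the third: A + 2C = 1.
Solving: C = 3, A = -5, then B = 4.
So t_j = -5·j + 4 + 3·(-1)^j; at j=20 this is -93.

-93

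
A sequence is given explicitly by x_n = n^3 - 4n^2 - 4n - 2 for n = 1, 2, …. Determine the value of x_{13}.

x_{13} = 1·13^3 - 4·13^2 - 4·13 - 2 = 1467.

1467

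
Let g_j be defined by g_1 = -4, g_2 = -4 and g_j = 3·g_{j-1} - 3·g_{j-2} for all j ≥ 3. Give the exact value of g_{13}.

-2916

g_3 = 0  g_4 = 12  g_5 = 36  …  g_{10} = -324  g_{11} = -972  g_{12} = -1944  g_{13} = -2916.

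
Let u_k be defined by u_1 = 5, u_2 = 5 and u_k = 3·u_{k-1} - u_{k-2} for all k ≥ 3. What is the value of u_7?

Compute successive terms:
u_3 = 10; u_4 = 25; u_5 = 65; u_6 = 170; u_7 = 445.

445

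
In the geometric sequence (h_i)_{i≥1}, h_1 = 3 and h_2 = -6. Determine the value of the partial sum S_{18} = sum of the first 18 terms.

-262143

Common ratio r = -2.
h_i = 3·(-2)^(i-1).
S = 3·((-2)^18 - 1)/(-2 - 1) = 3·(262144 - 1)/(-3) = -262143.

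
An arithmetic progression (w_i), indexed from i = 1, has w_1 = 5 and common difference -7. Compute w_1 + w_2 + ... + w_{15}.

w_i = 5 + (i - 1)·(-7).
w_{15} = -93; S = 15·(5 + (-93))/2 = -660.

-660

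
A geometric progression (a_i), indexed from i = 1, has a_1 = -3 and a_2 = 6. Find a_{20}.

Common ratio r = -2.
a_i = (-3)·(-2)^(i-1).
a_{20} = (-3)·(-2)^19 = 1572864.

1572864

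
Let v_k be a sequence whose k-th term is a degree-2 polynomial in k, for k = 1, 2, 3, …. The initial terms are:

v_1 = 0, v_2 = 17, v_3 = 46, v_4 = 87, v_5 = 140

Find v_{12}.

847

1st diffs: 17, 29, 41, 53.
2nd diffs: 12, 12, 12 (constant).
Newton forward-difference form: v_k = 17·C(k-1,1) + 12·C(k-1,2).
At k = 12: k-1 = 11, so v_{12} = 187 + 660 = 847.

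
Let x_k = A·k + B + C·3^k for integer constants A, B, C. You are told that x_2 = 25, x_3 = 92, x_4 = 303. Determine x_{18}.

1549681865

Write the equations: 2A + B + 9C = 25; 3A + B + 27C = 92; 4A + B + 81C = 303.
Subtracting the first from the second: A + 18C = 67.
Subtracting the second from the third: A + 54C = 211.
Solving: C = 4, A = -5, then B = -1.
Hence x_{18} = -5·18 + (-1) + 4·387420489 = 1549681865.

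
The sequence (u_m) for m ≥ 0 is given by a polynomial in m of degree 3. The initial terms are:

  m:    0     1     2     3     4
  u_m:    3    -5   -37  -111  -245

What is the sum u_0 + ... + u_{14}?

-36285

1st diffs: -8, -32, -74, -134.
2nd diffs: -24, -42, -60.
3rd diffs: -18, -18 (constant).
Newton forward-difference form: u_m = 3 + (-8)·C(m,1) + (-24)·C(m,2) + (-18)·C(m,3).
Continuing: …, -457, -765, -1187, -1741, …, u_{14} = -8845.
Summing m = 0..14 (15 terms) gives -36285.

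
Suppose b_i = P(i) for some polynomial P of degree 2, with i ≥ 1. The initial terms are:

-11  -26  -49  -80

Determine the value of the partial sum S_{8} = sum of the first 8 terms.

-956

1st diffs: -15, -23, -31.
2nd diffs: -8, -8 (constant).
Newton forward-difference form: b_i = -11 + (-15)·C(i-1,1) + (-8)·C(i-1,2).
Continuing: -119, -166, -221, -284.
Summing i = 1..8 (8 terms) gives -956.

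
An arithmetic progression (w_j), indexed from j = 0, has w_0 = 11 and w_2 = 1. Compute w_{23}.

-104

Common difference d = (1 - 11) / (2 - 0) = -5.
w_j = 11 + (j - 0)·(-5).
w_{23} = 11 + 23·(-5) = -104.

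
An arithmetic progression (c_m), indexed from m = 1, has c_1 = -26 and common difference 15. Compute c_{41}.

574

c_m = -26 + (m - 1)·15.
c_{41} = -26 + 40·15 = 574.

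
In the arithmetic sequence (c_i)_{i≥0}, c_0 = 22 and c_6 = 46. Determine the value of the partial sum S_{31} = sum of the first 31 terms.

Common difference d = (46 - 22) / (6 - 0) = 4.
c_i = 22 + (i - 0)·4.
c_{30} = 142; S = 31·(22 + 142)/2 = 2542.

2542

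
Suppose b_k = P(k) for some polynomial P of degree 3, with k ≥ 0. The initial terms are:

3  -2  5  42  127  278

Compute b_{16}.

11443

1st diffs: -5, 7, 37, 85, 151.
2nd diffs: 12, 30, 48, 66.
3rd diffs: 18, 18, 18 (constant).
Newton forward-difference form: b_k = 3 + (-5)·C(k,1) + 12·C(k,2) + 18·C(k,3).
At k = 16: k = 16, so b_{16} = 3 - 80 + 1440 + 10080 = 11443.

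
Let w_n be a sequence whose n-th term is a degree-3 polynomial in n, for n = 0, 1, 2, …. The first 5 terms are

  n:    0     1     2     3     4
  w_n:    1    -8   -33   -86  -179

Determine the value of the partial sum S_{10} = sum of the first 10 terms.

-4835

1st diffs: -9, -25, -53, -93.
2nd diffs: -16, -28, -40.
3rd diffs: -12, -12 (constant).
Newton forward-difference form: w_n = 1 + (-9)·C(n,1) + (-16)·C(n,2) + (-12)·C(n,3).
Continuing: …, -324, -533, -818, -1191, …, w_9 = -1664.
Summing n = 0..9 (10 terms) gives -4835.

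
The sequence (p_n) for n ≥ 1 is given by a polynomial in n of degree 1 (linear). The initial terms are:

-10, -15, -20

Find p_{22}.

1st diffs: -5, -5 (constant).
So p_n = -5n - 5.
Evaluating at n = 22 gives p_{22} = -115.

-115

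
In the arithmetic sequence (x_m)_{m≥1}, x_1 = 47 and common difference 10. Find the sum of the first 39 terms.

9243

x_m = 47 + (m - 1)·10.
x_{39} = 427; S = 39·(47 + 427)/2 = 9243.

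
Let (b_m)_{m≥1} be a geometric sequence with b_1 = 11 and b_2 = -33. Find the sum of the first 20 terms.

Common ratio r = -3.
b_m = 11·(-3)^(m-1).
S = 11·((-3)^20 - 1)/(-3 - 1) = 11·(3486784401 - 1)/(-4) = -9588657100.

-9588657100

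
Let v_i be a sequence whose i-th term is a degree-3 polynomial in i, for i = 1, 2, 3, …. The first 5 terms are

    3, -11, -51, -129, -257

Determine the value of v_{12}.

1st diffs: -14, -40, -78, -128.
2nd diffs: -26, -38, -50.
3rd diffs: -12, -12 (constant).
Newton forward-difference form: v_i = 3 + (-14)·C(i-1,1) + (-26)·C(i-1,2) + (-12)·C(i-1,3).
At i = 12: i-1 = 11, so v_{12} = 3 - 154 - 1430 - 1980 = -3561.

-3561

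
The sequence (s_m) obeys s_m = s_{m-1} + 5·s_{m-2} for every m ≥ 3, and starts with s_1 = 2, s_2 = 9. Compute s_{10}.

Applying the relation repeatedly:
s_3 = 19, s_4 = 64, s_5 = 159, s_6 = 479, s_7 = 1274, s_8 = 3669, s_9 = 10039, s_{10} = 28384.

28384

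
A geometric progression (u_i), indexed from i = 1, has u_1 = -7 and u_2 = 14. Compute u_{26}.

234881024

Common ratio r = -2.
u_i = (-7)·(-2)^(i-1).
u_{26} = (-7)·(-2)^25 = 234881024.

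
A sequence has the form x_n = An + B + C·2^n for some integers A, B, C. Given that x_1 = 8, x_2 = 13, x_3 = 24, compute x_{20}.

Plug in n = 1, 2, 3: A + B + 2C = 8; 2A + B + 4C = 13; 3A + B + 8C = 24.
Subtracting the first from the second: A + 2C = 5.
Subtracting the second from the third: A + 4C = 11.
Solving: C = 3, A = -1, then B = 3.
Therefore x_{20} = -20 + 3 + 3·1048576 = 3145711.

3145711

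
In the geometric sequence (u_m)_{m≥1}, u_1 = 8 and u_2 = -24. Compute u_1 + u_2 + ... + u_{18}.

-774840976

Common ratio r = -3.
u_m = 8·(-3)^(m-1).
S = 8·((-3)^18 - 1)/(-3 - 1) = 8·(387420489 - 1)/(-4) = -774840976.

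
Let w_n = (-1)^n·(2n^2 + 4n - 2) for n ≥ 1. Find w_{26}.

1454

(-1)^26 = 1; 2n^2 + 4n - 2 at n=26 is 1454; so w_{26} = 1454.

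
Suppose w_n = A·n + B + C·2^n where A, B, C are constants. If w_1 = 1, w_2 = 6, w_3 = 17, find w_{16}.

196588

Write the equations: A + B + 2C = 1; 2A + B + 4C = 6; 3A + B + 8C = 17.
Subtracting the first from the second: A + 2C = 5.
Subtracting the second from the third: A + 4C = 11.
Solving: C = 3, A = -1, then B = -4.
So w_n = -1·n + (-4) + 3·2^n; at n=16 this is 196588.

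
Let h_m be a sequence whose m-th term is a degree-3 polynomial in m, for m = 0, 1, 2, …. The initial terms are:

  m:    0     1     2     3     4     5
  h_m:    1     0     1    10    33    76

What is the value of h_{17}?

4336

1st diffs: -1, 1, 9, 23, 43.
2nd diffs: 2, 8, 14, 20.
3rd diffs: 6, 6, 6 (constant).
Newton forward-difference form: h_m = 1 + (-1)·C(m,1) + 2·C(m,2) + 6·C(m,3).
At m = 17: m = 17, so h_{17} = 1 - 17 + 272 + 4080 = 4336.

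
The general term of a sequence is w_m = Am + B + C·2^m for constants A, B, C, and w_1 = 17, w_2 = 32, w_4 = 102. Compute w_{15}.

Write the equations: A + B + 2C = 17; 2A + B + 4C = 32; 4A + B + 16C = 102.
Subtracting the first from the second: A + 2C = 15.
Subtracting the second from the third: 2A + 12C = 70.
Solving: C = 5, A = 5, then B = 2.
Hence w_{15} = 5·15 + 2 + 5·32768 = 163917.

163917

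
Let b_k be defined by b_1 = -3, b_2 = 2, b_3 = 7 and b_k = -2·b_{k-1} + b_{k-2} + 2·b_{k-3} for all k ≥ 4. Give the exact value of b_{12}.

-6818

Step forward from the initial values:
b_4 = -18  b_5 = 47  b_6 = -98  b_7 = 207  b_8 = -418  b_9 = 847  b_{10} = -1698  b_{11} = 3407  b_{12} = -6818.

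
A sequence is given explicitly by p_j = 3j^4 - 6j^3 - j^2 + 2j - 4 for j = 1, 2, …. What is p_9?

15242

p_9 = 3·9^4 - 6·9^3 - 1·9^2 + 2·9 - 4 = 15242.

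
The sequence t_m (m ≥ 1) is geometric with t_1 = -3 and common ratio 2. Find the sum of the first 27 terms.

t_m = (-3)·2^(m-1).
S = (-3)·(2^27 - 1)/(2 - 1) = (-3)·(134217728 - 1)/(1) = -402653181.

-402653181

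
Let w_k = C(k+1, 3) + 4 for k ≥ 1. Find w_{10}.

169

C(11, 3) = 165, so w_{10} = 169.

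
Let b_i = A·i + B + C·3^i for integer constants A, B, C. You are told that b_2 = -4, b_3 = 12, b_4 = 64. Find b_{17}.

Plug in i = 2, 3, 4: 2A + B + 9C = -4; 3A + B + 27C = 12; 4A + B + 81C = 64.
Subtracting the first from the second: A + 18C = 16.
Subtracting the second from the third: A + 54C = 52.
Solving: C = 1, A = -2, then B = -9.
Therefore b_{17} = -34 + (-9) + 1·129140163 = 129140120.

129140120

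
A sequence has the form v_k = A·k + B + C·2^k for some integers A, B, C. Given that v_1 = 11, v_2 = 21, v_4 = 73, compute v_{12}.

16409

The three given values yield: A + B + 2C = 11; 2A + B + 4C = 21; 4A + B + 16C = 73.
Subtracting the first from the second: A + 2C = 10.
Subtracting the second from the third: 2A + 12C = 52.
Solving: C = 4, A = 2, then B = 1.
Therefore v_{12} = 24 + 1 + 4·4096 = 16409.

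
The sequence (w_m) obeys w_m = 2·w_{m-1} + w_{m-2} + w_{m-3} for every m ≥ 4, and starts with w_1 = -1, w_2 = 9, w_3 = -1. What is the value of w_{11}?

4898

Step forward from the initial values:
w_4 = 6  w_5 = 20  w_6 = 45  w_7 = 116  w_8 = 297  w_9 = 755  w_{10} = 1923  w_{11} = 4898.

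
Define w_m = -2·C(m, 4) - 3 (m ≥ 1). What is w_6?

-33

C(6, 4) = 15, so w_6 = -33.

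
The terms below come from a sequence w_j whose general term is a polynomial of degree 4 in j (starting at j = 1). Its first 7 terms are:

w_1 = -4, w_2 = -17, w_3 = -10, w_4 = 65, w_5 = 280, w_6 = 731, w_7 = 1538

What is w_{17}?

72748

1st diffs: -13, 7, 75, 215, 451, 807.
2nd diffs: 20, 68, 140, 236, 356.
3rd diffs: 48, 72, 96, 120.
4th diffs: 24, 24, 24 (constant).
Newton forward-difference form: w_j = -4 + (-13)·C(j-1,1) + 20·C(j-1,2) + 48·C(j-1,3) + 24·C(j-1,4).
At j = 17: j-1 = 16, so w_{17} = -4 - 208 + 2400 + 26880 + 43680 = 72748.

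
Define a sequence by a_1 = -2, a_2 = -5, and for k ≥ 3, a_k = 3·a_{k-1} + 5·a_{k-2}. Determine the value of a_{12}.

-9648475

Applying the relation repeatedly:
a_3 = -25, a_4 = -100, a_5 = -425, a_6 = -1775, a_7 = -7450, a_8 = -31225, a_9 = -130925, a_{10} = -548900, a_{11} = -2301325, a_{12} = -9648475.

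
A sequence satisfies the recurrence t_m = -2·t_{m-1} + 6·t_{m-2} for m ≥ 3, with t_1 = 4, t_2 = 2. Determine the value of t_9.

27200

Step forward from the initial values:
t_3 = 20; t_4 = -28; t_5 = 176; t_6 = -520; t_7 = 2096; t_8 = -7312; t_9 = 27200.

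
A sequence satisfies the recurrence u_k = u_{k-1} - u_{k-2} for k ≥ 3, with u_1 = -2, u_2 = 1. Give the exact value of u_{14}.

1

Compute successive terms:
u_3 = 3  u_4 = 2  u_5 = -1  …  u_{11} = -1  u_{12} = -3  u_{13} = -2  u_{14} = 1.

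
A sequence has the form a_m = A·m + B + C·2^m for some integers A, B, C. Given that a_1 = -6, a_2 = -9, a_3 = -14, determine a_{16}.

At m = 1, 2, 3: A + B + 2C = -6; 2A + B + 4C = -9; 3A + B + 8C = -14.
Subtracting the first from the second: A + 2C = -3.
Subtracting the second from the third: A + 4C = -5.
Solving: C = -1, A = -1, then B = -3.
So a_m = -1·m + (-3) + (-1)·2^m; at m=16 this is -65555.

-65555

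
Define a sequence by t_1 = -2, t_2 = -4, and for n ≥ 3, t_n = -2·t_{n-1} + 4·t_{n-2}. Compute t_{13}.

450560

Iterate the recurrence:
t_3 = 0;  t_4 = -16;  t_5 = 32;  …;  t_{10} = -13312;  t_{11} = 43008;  t_{12} = -139264;  t_{13} = 450560.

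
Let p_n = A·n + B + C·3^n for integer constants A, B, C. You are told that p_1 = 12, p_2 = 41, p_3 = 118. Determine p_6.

The three given values yield: A + B + 3C = 12; 2A + B + 9C = 41; 3A + B + 27C = 118.
Subtracting the first from the second: A + 6C = 29.
Subtracting the second from the third: A + 18C = 77.
Solving: C = 4, A = 5, then B = -5.
So p_n = 5·n + (-5) + 4·3^n; at n=6 this is 2941.

2941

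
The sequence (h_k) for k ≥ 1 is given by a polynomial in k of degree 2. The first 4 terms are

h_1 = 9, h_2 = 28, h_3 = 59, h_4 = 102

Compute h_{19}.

2187

1st diffs: 19, 31, 43.
2nd diffs: 12, 12 (constant).
Newton forward-difference form: h_k = 9 + 19·C(k-1,1) + 12·C(k-1,2).
At k = 19: k-1 = 18, so h_{19} = 9 + 342 + 1836 = 2187.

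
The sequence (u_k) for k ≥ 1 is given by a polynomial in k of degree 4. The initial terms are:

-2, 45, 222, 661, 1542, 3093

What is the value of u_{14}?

82821

1st diffs: 47, 177, 439, 881, 1551.
2nd diffs: 130, 262, 442, 670.
3rd diffs: 132, 180, 228.
4th diffs: 48, 48 (constant).
So u_k = 2k^4 + 2k^3 + 3k^2 - 6k - 3.
Evaluating at k = 14 gives u_{14} = 82821.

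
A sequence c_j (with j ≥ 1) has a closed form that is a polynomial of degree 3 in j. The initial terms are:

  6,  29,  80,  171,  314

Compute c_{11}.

1st diffs: 23, 51, 91, 143.
2nd diffs: 28, 40, 52.
3rd diffs: 12, 12 (constant).
Newton forward-difference form: c_j = 6 + 23·C(j-1,1) + 28·C(j-1,2) + 12·C(j-1,3).
At j = 11: j-1 = 10, so c_{11} = 6 + 230 + 1260 + 1440 = 2936.

2936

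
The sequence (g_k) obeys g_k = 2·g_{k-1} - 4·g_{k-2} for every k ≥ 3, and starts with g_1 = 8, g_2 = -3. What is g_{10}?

-4096

Compute successive terms:
g_3 = -38; g_4 = -64; g_5 = 24; g_6 = 304; g_7 = 512; g_8 = -192; g_9 = -2432; g_{10} = -4096.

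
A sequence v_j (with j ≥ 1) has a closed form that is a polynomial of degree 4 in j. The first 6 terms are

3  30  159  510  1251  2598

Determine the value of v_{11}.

1st diffs: 27, 129, 351, 741, 1347.
2nd diffs: 102, 222, 390, 606.
3rd diffs: 120, 168, 216.
4th diffs: 48, 48 (constant).
So v_j = 2j^4 + j^2 - 6j + 6.
Evaluating at j = 11 gives v_{11} = 29343.

29343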